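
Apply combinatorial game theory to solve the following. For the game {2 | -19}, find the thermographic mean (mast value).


Game = {2 | -19}, a switch {a | b} with numbers a > b.
Its thermograph has left wall a - t and right wall b + t, which meet at t = (a - b)/2, where both equal (a + b)/2. So the mast (mean value) is at (a + b)/2.
Mean = (2 + (-19))/2 = -17/2 = -17/2

-17/2


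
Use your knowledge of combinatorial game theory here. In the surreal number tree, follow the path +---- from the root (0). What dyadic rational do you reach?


Sign expansion: +----
Rule: track bounds (lo, hi), initially (-inf, +inf). On '+', the current value becomes lo and we move to the simplest number in (value, hi): value + 1 if hi = +inf, otherwise the midpoint (value + hi)/2. On '-', the current value becomes hi and we move to value - 1 if lo = -inf, otherwise the midpoint (lo + value)/2.
Start at 0.
Step 1: sign = +, move right. Bounds: (0, +inf). Value = 1
Step 2: sign = -, move left. Bounds: (0, 1). Value = 1/2
Step 3: sign = -, move left. Bounds: (0, 1/2). Value = 1/4
Step 4: sign = -, move left. Bounds: (0, 1/4). Value = 1/8
Step 5: sign = -, move left. Bounds: (0, 1/8). Value = 1/16
The surreal number with sign expansion +---- is 1/16.

1/16


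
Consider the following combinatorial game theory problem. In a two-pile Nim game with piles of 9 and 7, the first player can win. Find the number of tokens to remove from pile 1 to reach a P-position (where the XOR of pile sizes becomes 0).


Piles: 9 and 7
Current XOR: 9 XOR 7 = 14 (non-zero, so this is an N-position).
To make the XOR zero, we need to find a move that balances the piles.
For pile 1 (size 9): target = 9 XOR 14 = 7
We reduce pile 1 from 9 to 7.
Tokens removed: 9 - 7 = 2
Verification: 7 XOR 7 = 0

2


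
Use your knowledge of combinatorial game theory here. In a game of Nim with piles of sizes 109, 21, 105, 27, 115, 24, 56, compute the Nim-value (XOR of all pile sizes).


We need the XOR (exclusive or) of all pile sizes.
After XOR-ing pile 1 (size 109): 0 XOR 109 = 109
After XOR-ing pile 2 (size 21): 109 XOR 21 = 120
After XOR-ing pile 3 (size 105): 120 XOR 105 = 17
After XOR-ing pile 4 (size 27): 17 XOR 27 = 10
After XOR-ing pile 5 (size 115): 10 XOR 115 = 121
After XOR-ing pile 6 (size 24): 121 XOR 24 = 97
After XOR-ing pile 7 (size 56): 97 XOR 56 = 89
The Nim-value of this position is 89.

89


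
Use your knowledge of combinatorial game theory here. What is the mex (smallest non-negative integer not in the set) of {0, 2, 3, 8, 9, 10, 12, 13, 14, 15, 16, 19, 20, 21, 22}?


Set = {0, 2, 3, 8, 9, 10, 12, 13, 14, 15, 16, 19, 20, 21, 22}
0 is in the set.
1 is NOT in the set. This is the mex.
mex = 1

1


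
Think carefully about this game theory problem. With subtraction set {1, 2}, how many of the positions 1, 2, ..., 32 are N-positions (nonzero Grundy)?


Subtraction set S = {1, 2}, so G(n) = n mod 3.
G(n) = 0 when n is a multiple of 3.
Multiples of 3 in [1, 32]: 10
N-positions (nonzero Grundy) = 32 - 10 = 22

22


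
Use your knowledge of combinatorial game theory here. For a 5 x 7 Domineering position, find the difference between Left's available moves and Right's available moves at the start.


Board is 5 x 7 (rows x cols).
Left (vertical) placements: (rows-1) * cols = 4 * 7 = 28
Right (horizontal) placements: rows * (cols-1) = 5 * 6 = 30
Advantage = Left - Right = 28 - 30 = -2

-2


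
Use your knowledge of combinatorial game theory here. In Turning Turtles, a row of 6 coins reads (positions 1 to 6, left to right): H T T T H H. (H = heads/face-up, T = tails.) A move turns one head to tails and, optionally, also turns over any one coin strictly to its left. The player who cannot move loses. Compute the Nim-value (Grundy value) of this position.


Coins: H T T T H H
Key fact: a single head at position k behaves exactly like a Nim heap of size k (turning it to T and optionally flipping a coin at j < k corresponds to moving the heap from k to j, or to 0), and heads combine as a disjunctive sum (two heads at the same place would cancel, matching j XOR j = 0). So the Nim-value is the XOR of the 1-indexed positions of the heads.
Face-up positions (1-indexed): [1, 5, 6]
XOR 0 with 1: 0 XOR 1 = 1
XOR 1 with 5: 1 XOR 5 = 4
XOR 4 with 6: 4 XOR 6 = 2
Nim-value = 2

2


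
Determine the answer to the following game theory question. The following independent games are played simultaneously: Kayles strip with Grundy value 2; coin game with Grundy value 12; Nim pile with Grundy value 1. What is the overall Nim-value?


By the Sprague-Grundy theorem, the Grundy value of a sum of games is the XOR of individual Grundy values.
Kayles strip: Grundy value = 2. Running XOR: 0 XOR 2 = 2
coin game: Grundy value = 12. Running XOR: 2 XOR 12 = 14
Nim pile: Grundy value = 1. Running XOR: 14 XOR 1 = 15
The combined Grundy value is 15.

15


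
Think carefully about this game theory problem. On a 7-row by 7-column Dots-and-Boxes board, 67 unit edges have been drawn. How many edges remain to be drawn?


Grid: 7 x 7 boxes, i.e. 8 rows and 8 columns of dots.
Horizontal edges: (rows + 1) * cols = 8 * 7 = 56
Vertical edges: rows * (cols + 1) = 7 * 8 = 56
Total edges: 56 + 56 = 112
Edges drawn: 67
Remaining: 112 - 67 = 45

45


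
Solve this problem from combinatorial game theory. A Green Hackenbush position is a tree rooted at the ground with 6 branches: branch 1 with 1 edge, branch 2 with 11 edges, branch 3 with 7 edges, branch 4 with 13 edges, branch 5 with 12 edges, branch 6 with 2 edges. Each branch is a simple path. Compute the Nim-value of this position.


The tree has 6 branches from the ground vertex.
In Green Hackenbush, the Nim-value of a simple path of length k is k.
Branch 1: length 1, Nim-value = 1
Branch 2: length 11, Nim-value = 11
Branch 3: length 7, Nim-value = 7
Branch 4: length 13, Nim-value = 13
Branch 5: length 12, Nim-value = 12
Branch 6: length 2, Nim-value = 2
Total Nim-value = XOR of all branch values:
0 XOR 1 = 1
1 XOR 11 = 10
10 XOR 7 = 13
13 XOR 13 = 0
0 XOR 12 = 12
12 XOR 2 = 14
Nim-value of the tree = 14

14


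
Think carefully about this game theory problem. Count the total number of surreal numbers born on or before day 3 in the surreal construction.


Day 0: {|} = 0 is born. Count = 1.
Day n: the number of surreal numbers born by day n is 2^(n+1) - 1.
By day 0: 2^1 - 1 = 1
By day 1: 2^2 - 1 = 3
By day 2: 2^3 - 1 = 7
By day 3: 2^4 - 1 = 15
By day 3: 15 surreal numbers.

15


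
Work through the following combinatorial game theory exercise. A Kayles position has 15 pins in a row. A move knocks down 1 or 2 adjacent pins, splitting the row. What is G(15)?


Kayles: a move removes 1 or 2 adjacent pins from a contiguous row.
Removing pins from a row of k leaves two independent rows (a, b) with a + b = k - 1 (one pin) or a + b = k - 2 (two pins); an end removal gives a = 0.
By Sprague-Grundy, G(k) = mex{ G(a) XOR G(b) } over all these splits. G(0) = 0.
G(1): splits (0,0):0^0=0 -> mex({0}) = 1
G(2): splits (0,1):0^1=1 (0,0):0^0=0 -> mex({0, 1}) = 2
G(3): splits (0,2):0^2=2 (1,1):1^1=0 (0,1):0^1=1 -> mex({0, 1, 2}) = 3
G(4): splits (0,3):0^3=3 (1,2):1^2=3 (0,2):0^2=2 (1,1):1^1=0 -> mex({0, 2, 3}) = 1
G(5): splits (0,4):0^1=1 (1,3):1^3=2 (2,2):2^2=0 (0,3):0^3=3 (1,2):1^2=3 -> mex({0, 1, 2, 3}) = 4
G(6) = mex({0, 1, 2, 4}) = 3
G(7) = mex({0, 1, 3, 4, 5}) = 2
G(8) = mex({0, 2, 3, 5, 6}) = 1
G(9) = mex({0, 1, 2, 3, 6, 7}) = 4
G(10) = mex({0, 1, 3, 4, 5, 7}) = 2
G(11) = mex({0, 1, 2, 3, 4, 5}) = 6
G(12) = mex({0, 1, 2, 3, 5, 6, 7}) = 4
G(13) = mex({0, 2, 3, 4, 6, 7}) = 1
G(14) = mex({0, 1, 4, 5, 6, 7}) = 2
G(15) = mex({0, 1, 2, 3, 4, 5, 6}) = 7
Therefore G(15) = 7.

7


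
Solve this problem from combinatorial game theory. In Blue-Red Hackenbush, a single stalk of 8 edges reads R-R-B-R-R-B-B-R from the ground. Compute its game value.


Edges (from ground): R-R-B-R-R-B-B-R
By Berlekamp's sign-expansion rule, a Blue-Red Hackenbush stalk has the value of the surreal number whose sign sequence is the edge sequence with B -> + and R -> -.
Sign sequence: --+--++-
Trace the sign expansion in the surreal number tree, starting from 0:
Edge 1: R (sign -) -> bounds (-inf, 0), value = -1
Edge 2: R (sign -) -> bounds (-inf, -1), value = -2
Edge 3: B (sign +) -> bounds (-2, -1), value = -3/2
Edge 4: R (sign -) -> bounds (-2, -3/2), value = -7/4
Edge 5: R (sign -) -> bounds (-2, -7/4), value = -15/8
Edge 6: B (sign +) -> bounds (-15/8, -7/4), value = -29/16
Edge 7: B (sign +) -> bounds (-29/16, -7/4), value = -57/32
Edge 8: R (sign -) -> bounds (-29/16, -57/32), value = -115/64
Game value = -115/64

-115/64


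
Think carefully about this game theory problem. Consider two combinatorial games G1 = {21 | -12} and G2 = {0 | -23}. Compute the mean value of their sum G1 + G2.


G1 = {21 | -12}, G2 = {0 | -23}
Each is a switch {a | b} with numbers a > b; its mean value is (a + b)/2, and mean value is additive over game sums: m(G1 + G2) = m(G1) + m(G2).
Mean of G1 = (21 + (-12))/2 = 9/2 = 9/2
Mean of G2 = (0 + (-23))/2 = -23/2 = -23/2
Mean of G1 + G2 = 9/2 + -23/2 = -7

-7


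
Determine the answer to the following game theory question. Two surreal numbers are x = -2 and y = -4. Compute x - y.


x = -2, y = -4
x - y = -2 - -4 = 2

2


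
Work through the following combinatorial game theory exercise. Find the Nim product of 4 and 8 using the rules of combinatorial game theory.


Nim multiplication is bilinear over XOR: (u XOR v) * w = (u*w) XOR (v*w).
So we split each operand into its bit components and XOR the pairwise Nim products.
4 = 4 (as XOR of powers of 2).
8 = 8 (as XOR of powers of 2).
Using the standard Nim-product table on single bits:
  2*2 = 3,   2*4 = 8,   2*8 = 12,
  4*4 = 6,   4*8 = 11,  8*8 = 13,
and  1*x = x (identity), k*l = l*k (commutative).
Pairwise Nim products:
  4 * 8 = 11
XOR them: 11 = 11.
Result: 4 * 8 = 11 (in Nim).

11


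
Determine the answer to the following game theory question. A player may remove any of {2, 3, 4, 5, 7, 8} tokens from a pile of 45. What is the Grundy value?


The subtraction set is S = {2, 3, 4, 5, 7, 8}.
G(k) = mex{ G(k - s) : s in S, s <= k }. We compute iteratively: G(0) = 0.
G(1) = mex({}) = 0
G(2) = mex({0}) = 1
G(3) = mex({0}) = 1
G(4) = mex({0, 1}) = 2
G(5) = mex({0, 1}) = 2
G(6) = mex({0, 1, 2}) = 3
G(7) = mex({0, 1, 2}) = 3
G(8) = mex({0, 1, 2, 3}) = 4
G(9) = mex({0, 1, 2, 3}) = 4
G(10) = mex({1, 2, 3, 4}) = 0
G(11) = mex({1, 2, 3, 4}) = 0
G(12) = mex({0, 2, 3, 4}) = 1
G(13) = mex({0, 2, 3, 4}) = 1
G(14) = mex({0, 1, 3, 4}) = 2
G(15) = mex({0, 1, 3, 4}) = 2
G(16) = mex({0, 1, 2, 4}) = 3
G(17) = mex({0, 1, 2, 4}) = 3
Observe that G(10)..G(17) = 0, 0, 1, 1, 2, 2, 3, 3 repeats G(0)..G(7) = 0, 0, 1, 1, 2, 2, 3, 3.
For k >= max(S) = 8, G(k) is determined by the previous 8 values G(k-8)..G(k-1); a window of 8 consecutive values has recurred shifted by 10, so by induction G(k + 10) = G(k) for all k >= 0: the sequence is periodic from the start with period 10.
One period: G(0..9) = 0, 0, 1, 1, 2, 2, 3, 3, 4, 4.
45 mod 10 = 5, so G(45) = G(5) = 2.

2


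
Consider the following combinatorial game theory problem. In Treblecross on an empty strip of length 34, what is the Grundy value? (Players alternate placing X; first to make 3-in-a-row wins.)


Treblecross: place X on empty cells; 3-in-a-row wins.
Playing within two cells of an existing X lets the opponent win at once, so sensible play treats the cells i-2..i+2 around each X as dead. The player left with no safe cell loses, so this is a normal-play take-away game on strips of safe cells.
Placing X at cell i (0-indexed) of a strip of k safe cells leaves independent strips of sizes max(0, i-2) and max(0, k-i-3). Hence G(k) = mex{ G(max(0,i-2)) XOR G(max(0,k-i-3)) : 0 <= i < k }, with G(0) = 0.
G(1): splits (0,0):0^0=0 -> mex({0}) = 1
G(2): splits (0,0):0^0=0 -> mex({0}) = 1
G(3): splits (0,0):0^0=0 -> mex({0}) = 1
G(4): splits (0,1):0^1=1 (0,0):0^0=0 -> mex({0, 1}) = 2
G(5): splits (0,2):0^1=1 (0,1):0^1=1 (0,0):0^0=0 -> mex({0, 1}) = 2
G(6) = mex({1}) = 0
G(7) = mex({0, 1, 2}) = 3
G(8) = mex({0, 1, 2}) = 3
G(9) = mex({0, 2}) = 1
G(10) = mex({0, 2, 3}) = 1
G(11) = mex({0, 3}) = 1
G(12) = mex({1, 3}) = 0
G(13) = mex({0, 1, 2, 3}) = 4
G(14) = mex({0, 1, 2}) = 3
G(15) = mex({0, 1, 2}) = 3
G(16) = mex({0, 1, 2, 4}) = 3
G(17) = mex({0, 1, 3, 4}) = 2
G(18) = mex({0, 1, 3, 4}) = 2
G(19) = mex({0, 1, 3, 5}) = 2
G(20) = mex({0, 1, 2, 3, 5}) = 4
G(21) = mex({0, 1, 2, 3, 5}) = 4
G(22) = mex({1, 2, 6}) = 0
G(23) = mex({0, 1, 2, 3, 4, 6}) = 5
G(24) = mex({0, 1, 2, 3, 4}) = 5
G(25) = mex({0, 1, 3, 4, 7}) = 2
G(26) = mex({0, 1, 3, 4, 5, 7}) = 2
G(27) = mex({0, 1, 3, 5}) = 2
G(28) = mex({0, 1, 2, 5}) = 3
G(29) = mex({0, 1, 2, 4, 5, 6}) = 3
G(30) = mex({1, 2, 4, 6}) = 0
G(31) = mex({0, 1, 2, 3, 4, 6}) = 5
G(32) = mex({1, 2, 3, 4, 7}) = 0
G(33) = mex({0, 3, 7}) = 1
G(34) = mex({0, 2, 3, 5, 7}) = 1
Therefore G(34) = 1.

1


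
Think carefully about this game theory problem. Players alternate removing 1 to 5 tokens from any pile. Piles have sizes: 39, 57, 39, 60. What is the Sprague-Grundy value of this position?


Subtraction set: {1, 2, 3, 4, 5}
For this subtraction set, G(n) = n mod 6 (period = max + 1 = 6).
Pile 1 (size 39): G(39) = 39 mod 6 = 3
Pile 2 (size 57): G(57) = 57 mod 6 = 3
Pile 3 (size 39): G(39) = 39 mod 6 = 3
Pile 4 (size 60): G(60) = 60 mod 6 = 0
Total Grundy value = XOR of all: 3 XOR 3 XOR 3 XOR 0 = 3

3


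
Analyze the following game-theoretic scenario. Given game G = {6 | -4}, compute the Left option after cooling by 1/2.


Original game: {6 | -4} (a switch {a | b} with a > b).
Cooling by t (for t below the temperature (a - b)/2 = 5) taxes each move by t: {a | b} cooled by t is {a - t | b + t}.
Cooling amount: t = 1/2
Cooled Left option: 6 - 1/2 = 11/2
Cooled Right option: -4 + 1/2 = -7/2
Cooled game: {11/2 | -7/2}
Left option = 11/2

11/2


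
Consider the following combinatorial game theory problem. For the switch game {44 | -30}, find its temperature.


The game is {44 | -30}, a switch {a | b} with numbers a > b.
Cooling {a | b} by t gives {a - t | b + t}, which stops being hot when a - t = b + t, i.e. at t = (a - b)/2. So the temperature of a switch is (a - b)/2.
Temperature = (Left option - Right option) / 2
= (44 - (-30)) / 2
= 74 / 2
= 37

37


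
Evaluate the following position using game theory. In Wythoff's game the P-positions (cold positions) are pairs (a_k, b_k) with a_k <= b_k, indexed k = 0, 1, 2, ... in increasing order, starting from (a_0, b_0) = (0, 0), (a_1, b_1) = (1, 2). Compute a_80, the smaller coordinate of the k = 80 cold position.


By Wythoff's theorem, a_k = floor(k * phi) and b_k = floor(k * phi^2) = a_k + k, where phi = (1 + sqrt(5))/2 is the golden ratio.
phi = (1 + sqrt(5))/2 = 1.618034
k = 80
k * phi = 80 * 1.618034 = 129.442719
a_80 = floor(k * phi) = 129

129


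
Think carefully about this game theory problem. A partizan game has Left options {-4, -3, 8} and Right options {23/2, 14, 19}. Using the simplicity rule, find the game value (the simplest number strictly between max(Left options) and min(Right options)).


Left options: {-4, -3, 8}, max = 8
Right options: {23/2, 14, 19}, min = 23/2
All options are numbers and max(Left) < min(Right), so by the simplicity theorem the value is the simplest (earliest-born) number strictly between 8 and 23/2.
Integers 9 through 11 all lie strictly between 8 and 23/2.
Among integers, the simplest (lowest birthday = smallest |n|; 0 is born on day 0, +-n on day n) is 9.
No non-integer in the interval can be simpler: if x is a non-integer in the interval, then floor(x) or ceil(x) also lies in the interval (the interval contains an integer), and both are proper prefixes of x's sign expansion, i.e. born earlier. So the game value is 9.
Game value = 9

9


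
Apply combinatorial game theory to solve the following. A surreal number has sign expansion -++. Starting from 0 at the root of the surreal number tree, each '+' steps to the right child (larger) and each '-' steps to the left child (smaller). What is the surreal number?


Sign expansion: -++
Rule: track bounds (lo, hi), initially (-inf, +inf). On '+', the current value becomes lo and we move to the simplest number in (value, hi): value + 1 if hi = +inf, otherwise the midpoint (value + hi)/2. On '-', the current value becomes hi and we move to value - 1 if lo = -inf, otherwise the midpoint (lo + value)/2.
Start at 0.
Step 1: sign = -, move left. Bounds: (-inf, 0). Value = -1
Step 2: sign = +, move right. Bounds: (-1, 0). Value = -1/2
Step 3: sign = +, move right. Bounds: (-1/2, 0). Value = -1/4
The surreal number with sign expansion -++ is -1/4.

-1/4


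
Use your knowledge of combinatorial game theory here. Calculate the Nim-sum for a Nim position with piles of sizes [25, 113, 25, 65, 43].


We need the XOR (exclusive or) of all pile sizes.
After XOR-ing pile 1 (size 25): 0 XOR 25 = 25
After XOR-ing pile 2 (size 113): 25 XOR 113 = 104
After XOR-ing pile 3 (size 25): 104 XOR 25 = 113
After XOR-ing pile 4 (size 65): 113 XOR 65 = 48
After XOR-ing pile 5 (size 43): 48 XOR 43 = 27
The Nim-value of this position is 27.

27


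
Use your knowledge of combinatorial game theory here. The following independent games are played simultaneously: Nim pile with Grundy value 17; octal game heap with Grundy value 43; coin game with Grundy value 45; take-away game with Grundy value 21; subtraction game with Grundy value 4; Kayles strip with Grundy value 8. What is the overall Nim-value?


By the Sprague-Grundy theorem, the Grundy value of a sum of games is the XOR of individual Grundy values.
Nim pile: Grundy value = 17. Running XOR: 0 XOR 17 = 17
octal game heap: Grundy value = 43. Running XOR: 17 XOR 43 = 58
coin game: Grundy value = 45. Running XOR: 58 XOR 45 = 23
take-away game: Grundy value = 21. Running XOR: 23 XOR 21 = 2
subtraction game: Grundy value = 4. Running XOR: 2 XOR 4 = 6
Kayles strip: Grundy value = 8. Running XOR: 6 XOR 8 = 14
The combined Grundy value is 14.

14


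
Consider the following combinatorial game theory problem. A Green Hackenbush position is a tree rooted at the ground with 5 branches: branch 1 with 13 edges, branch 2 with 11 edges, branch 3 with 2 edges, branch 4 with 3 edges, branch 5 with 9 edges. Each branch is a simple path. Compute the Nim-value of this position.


The tree has 5 branches from the ground vertex.
In Green Hackenbush, the Nim-value of a simple path of length k is k.
Branch 1: length 13, Nim-value = 13
Branch 2: length 11, Nim-value = 11
Branch 3: length 2, Nim-value = 2
Branch 4: length 3, Nim-value = 3
Branch 5: length 9, Nim-value = 9
Total Nim-value = XOR of all branch values:
0 XOR 13 = 13
13 XOR 11 = 6
6 XOR 2 = 4
4 XOR 3 = 7
7 XOR 9 = 14
Nim-value of the tree = 14

14


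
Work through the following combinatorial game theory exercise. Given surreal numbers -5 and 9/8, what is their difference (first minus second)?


x = -5, y = 9/8
Converting to common denominator: 8
x = -40/8, y = 9/8
x - y = -5 - 9/8 = -49/8

-49/8


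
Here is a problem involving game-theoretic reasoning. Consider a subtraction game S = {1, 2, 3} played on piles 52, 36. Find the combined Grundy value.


Subtraction set: {1, 2, 3}
For this subtraction set, G(n) = n mod 4 (period = max + 1 = 4).
Pile 1 (size 52): G(52) = 52 mod 4 = 0
Pile 2 (size 36): G(36) = 36 mod 4 = 0
Total Grundy value = XOR of all: 0 XOR 0 = 0

0


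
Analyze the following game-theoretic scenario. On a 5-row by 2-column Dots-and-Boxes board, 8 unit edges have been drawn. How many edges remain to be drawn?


Grid: 5 x 2 boxes, i.e. 6 rows and 3 columns of dots.
Horizontal edges: (rows + 1) * cols = 6 * 2 = 12
Vertical edges: rows * (cols + 1) = 5 * 3 = 15
Total edges: 12 + 15 = 27
Edges drawn: 8
Remaining: 27 - 8 = 19

19


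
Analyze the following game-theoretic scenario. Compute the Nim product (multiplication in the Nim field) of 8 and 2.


Nim multiplication is bilinear over XOR: (u XOR v) * w = (u*w) XOR (v*w).
So we split each operand into its bit components and XOR the pairwise Nim products.
8 = 8 (as XOR of powers of 2).
2 = 2 (as XOR of powers of 2).
Using the standard Nim-product table on single bits:
  2*2 = 3,   2*4 = 8,   2*8 = 12,
  4*4 = 6,   4*8 = 11,  8*8 = 13,
and  1*x = x (identity), k*l = l*k (commutative).
Pairwise Nim products:
  8 * 2 = 12
XOR them: 12 = 12.
Result: 8 * 2 = 12 (in Nim).

12


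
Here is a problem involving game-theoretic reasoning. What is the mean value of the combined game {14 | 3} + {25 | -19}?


G1 = {14 | 3}, G2 = {25 | -19}
Each is a switch {a | b} with numbers a > b; its mean value is (a + b)/2, and mean value is additive over game sums: m(G1 + G2) = m(G1) + m(G2).
Mean of G1 = (14 + (3))/2 = 17/2 = 17/2
Mean of G2 = (25 + (-19))/2 = 6/2 = 3
Mean of G1 + G2 = 17/2 + 3 = 23/2

23/2


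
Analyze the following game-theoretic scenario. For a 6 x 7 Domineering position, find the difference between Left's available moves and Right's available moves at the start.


Board is 6 x 7 (rows x cols).
Left (vertical) placements: (rows-1) * cols = 5 * 7 = 35
Right (horizontal) placements: rows * (cols-1) = 6 * 6 = 36
Advantage = Left - Right = 35 - 36 = -1

-1


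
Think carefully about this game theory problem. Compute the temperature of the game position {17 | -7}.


The game is {17 | -7}, a switch {a | b} with numbers a > b.
Cooling {a | b} by t gives {a - t | b + t}, which stops being hot when a - t = b + t, i.e. at t = (a - b)/2. So the temperature of a switch is (a - b)/2.
Temperature = (Left option - Right option) / 2
= (17 - (-7)) / 2
= 24 / 2
= 12

12


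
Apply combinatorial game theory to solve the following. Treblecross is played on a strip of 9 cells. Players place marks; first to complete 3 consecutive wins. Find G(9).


Treblecross: place X on empty cells; 3-in-a-row wins.
Playing within two cells of an existing X lets the opponent win at once, so sensible play treats the cells i-2..i+2 around each X as dead. The player left with no safe cell loses, so this is a normal-play take-away game on strips of safe cells.
Placing X at cell i (0-indexed) of a strip of k safe cells leaves independent strips of sizes max(0, i-2) and max(0, k-i-3). Hence G(k) = mex{ G(max(0,i-2)) XOR G(max(0,k-i-3)) : 0 <= i < k }, with G(0) = 0.
G(1): splits (0,0):0^0=0 -> mex({0}) = 1
G(2): splits (0,0):0^0=0 -> mex({0}) = 1
G(3): splits (0,0):0^0=0 -> mex({0}) = 1
G(4): splits (0,1):0^1=1 (0,0):0^0=0 -> mex({0, 1}) = 2
G(5): splits (0,2):0^1=1 (0,1):0^1=1 (0,0):0^0=0 -> mex({0, 1}) = 2
G(6) = mex({1}) = 0
G(7) = mex({0, 1, 2}) = 3
G(8) = mex({0, 1, 2}) = 3
G(9) = mex({0, 2}) = 1
Therefore G(9) = 1.

1


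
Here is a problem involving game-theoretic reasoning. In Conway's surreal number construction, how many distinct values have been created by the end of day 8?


Day 0: {|} = 0 is born. Count = 1.
Day n: the number of surreal numbers born by day n is 2^(n+1) - 1.
By day 0: 2^1 - 1 = 1
By day 1: 2^2 - 1 = 3
By day 2: 2^3 - 1 = 7
By day 3: 2^4 - 1 = 15
By day 4: 2^5 - 1 = 31
By day 5: 2^6 - 1 = 63
By day 6: 2^7 - 1 = 127
By day 7: 2^8 - 1 = 255
By day 8: 2^9 - 1 = 511
By day 8: 511 surreal numbers.

511


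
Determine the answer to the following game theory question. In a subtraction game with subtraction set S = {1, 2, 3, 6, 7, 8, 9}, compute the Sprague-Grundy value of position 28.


The subtraction set is S = {1, 2, 3, 6, 7, 8, 9}.
G(k) = mex{ G(k - s) : s in S, s <= k }. We compute iteratively: G(0) = 0.
G(1) = mex({0}) = 1
G(2) = mex({0, 1}) = 2
G(3) = mex({0, 1, 2}) = 3
G(4) = mex({1, 2, 3}) = 0
G(5) = mex({0, 2, 3}) = 1
G(6) = mex({0, 1, 3}) = 2
G(7) = mex({0, 1, 2}) = 3
G(8) = mex({0, 1, 2, 3}) = 4
G(9) = mex({0, 1, 2, 3, 4}) = 5
G(10) = mex({0, 1, 2, 3, 4, 5}) = 6
G(11) = mex({0, 1, 2, 3, 4, 5, 6}) = 7
G(12) = mex({0, 1, 2, 3, 5, 6, 7}) = 4
G(13) = mex({0, 1, 2, 3, 4, 6, 7}) = 5
G(14) = mex({1, 2, 3, 4, 5, 7}) = 0
G(15) = mex({0, 2, 3, 4, 5}) = 1
G(16) = mex({0, 1, 3, 4, 5, 6}) = 2
G(17) = mex({0, 1, 2, 4, 5, 6, 7}) = 3
G(18) = mex({1, 2, 3, 4, 5, 6, 7}) = 0
G(19) = mex({0, 2, 3, 4, 5, 6, 7}) = 1
G(20) = mex({0, 1, 3, 4, 5, 7}) = 2
G(21) = mex({0, 1, 2, 4, 5}) = 3
G(22) = mex({0, 1, 2, 3, 5}) = 4
Observe that G(14)..G(22) = 0, 1, 2, 3, 0, 1, 2, 3, 4 repeats G(0)..G(8) = 0, 1, 2, 3, 0, 1, 2, 3, 4.
For k >= max(S) = 9, G(k) is determined by the previous 9 values G(k-9)..G(k-1); a window of 9 consecutive values has recurred shifted by 14, so by induction G(k + 14) = G(k) for all k >= 0: the sequence is periodic from the start with period 14.
One period: G(0..13) = 0, 1, 2, 3, 0, 1, 2, 3, 4, 5, 6, 7, 4, 5.
28 mod 14 = 0, so G(28) = G(0) = 0.

0


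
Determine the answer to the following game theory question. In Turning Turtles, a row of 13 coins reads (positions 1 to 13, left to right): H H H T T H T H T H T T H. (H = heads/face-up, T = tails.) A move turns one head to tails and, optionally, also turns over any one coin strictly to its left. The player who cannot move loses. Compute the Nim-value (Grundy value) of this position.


Coins: H H H T T H T H T H T T H
Key fact: a single head at position k behaves exactly like a Nim heap of size k (turning it to T and optionally flipping a coin at j < k corresponds to moving the heap from k to j, or to 0), and heads combine as a disjunctive sum (two heads at the same place would cancel, matching j XOR j = 0). So the Nim-value is the XOR of the 1-indexed positions of the heads.
Face-up positions (1-indexed): [1, 2, 3, 6, 8, 10, 13]
XOR 0 with 1: 0 XOR 1 = 1
XOR 1 with 2: 1 XOR 2 = 3
XOR 3 with 3: 3 XOR 3 = 0
XOR 0 with 6: 0 XOR 6 = 6
XOR 6 with 8: 6 XOR 8 = 14
XOR 14 with 10: 14 XOR 10 = 4
XOR 4 with 13: 4 XOR 13 = 9
Nim-value = 9

9


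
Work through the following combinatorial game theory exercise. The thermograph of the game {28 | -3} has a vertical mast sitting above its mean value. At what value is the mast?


Game = {28 | -3}, a switch {a | b} with numbers a > b.
Its thermograph has left wall a - t and right wall b + t, which meet at t = (a - b)/2, where both equal (a + b)/2. So the mast (mean value) is at (a + b)/2.
Mean = (28 + (-3))/2 = 25/2 = 25/2

25/2


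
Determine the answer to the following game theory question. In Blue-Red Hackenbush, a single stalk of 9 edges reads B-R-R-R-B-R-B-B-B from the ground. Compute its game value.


Edges (from ground): B-R-R-R-B-R-B-B-B
By Berlekamp's sign-expansion rule, a Blue-Red Hackenbush stalk has the value of the surreal number whose sign sequence is the edge sequence with B -> + and R -> -.
Sign sequence: +---+-+++
Trace the sign expansion in the surreal number tree, starting from 0:
Edge 1: B (sign +) -> bounds (0, +inf), value = 1
Edge 2: R (sign -) -> bounds (0, 1), value = 1/2
Edge 3: R (sign -) -> bounds (0, 1/2), value = 1/4
Edge 4: R (sign -) -> bounds (0, 1/4), value = 1/8
Edge 5: B (sign +) -> bounds (1/8, 1/4), value = 3/16
Edge 6: R (sign -) -> bounds (1/8, 3/16), value = 5/32
Edge 7: B (sign +) -> bounds (5/32, 3/16), value = 11/64
Edge 8: B (sign +) -> bounds (11/64, 3/16), value = 23/128
Edge 9: B (sign +) -> bounds (23/128, 3/16), value = 47/256
Game value = 47/256

47/256


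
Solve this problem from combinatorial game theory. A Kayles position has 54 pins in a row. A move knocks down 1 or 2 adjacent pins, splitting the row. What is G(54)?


Kayles: a move removes 1 or 2 adjacent pins from a contiguous row.
Removing pins from a row of k leaves two independent rows (a, b) with a + b = k - 1 (one pin) or a + b = k - 2 (two pins); an end removal gives a = 0.
By Sprague-Grundy, G(k) = mex{ G(a) XOR G(b) } over all these splits. G(0) = 0.
G(1): splits (0,0):0^0=0 -> mex({0}) = 1
G(2): splits (0,1):0^1=1 (0,0):0^0=0 -> mex({0, 1}) = 2
G(3): splits (0,2):0^2=2 (1,1):1^1=0 (0,1):0^1=1 -> mex({0, 1, 2}) = 3
G(4): splits (0,3):0^3=3 (1,2):1^2=3 (0,2):0^2=2 (1,1):1^1=0 -> mex({0, 2, 3}) = 1
G(5): splits (0,4):0^1=1 (1,3):1^3=2 (2,2):2^2=0 (0,3):0^3=3 (1,2):1^2=3 -> mex({0, 1, 2, 3}) = 4
G(6) = mex({0, 1, 2, 4}) = 3
G(7) = mex({0, 1, 3, 4, 5}) = 2
G(8) = mex({0, 2, 3, 5, 6}) = 1
G(9) = mex({0, 1, 2, 3, 6, 7}) = 4
G(10) = mex({0, 1, 3, 4, 5, 7}) = 2
G(11) = mex({0, 1, 2, 3, 4, 5}) = 6
G(12) = mex({0, 1, 2, 3, 5, 6, 7}) = 4
G(13) = mex({0, 2, 3, 4, 6, 7}) = 1
G(14) = mex({0, 1, 4, 5, 6, 7}) = 2
G(15) = mex({0, 1, 2, 3, 4, 5, 6}) = 7
G(16) = mex({0, 2, 3, 5, 6, 7}) = 1
G(17) = mex({0, 1, 2, 3, 5, 6, 7}) = 4
G(18) = mex({0, 1, 2, 4, 5, 6}) = 3
G(19) = mex({0, 1, 3, 4, 5, 7}) = 2
G(20) = mex({0, 2, 3, 4, 5, 6, 7}) = 1
G(21) = mex({0, 1, 2, 3, 5, 6, 7}) = 4
G(22) = mex({0, 1, 2, 3, 4, 5, 7}) = 6
G(23) = mex({0, 1, 2, 3, 4, 5, 6}) = 7
G(24) = mex({0, 1, 2, 3, 5, 6, 7}) = 4
G(25) = mex({0, 2, 3, 4, 6, 7}) = 1
G(26) = mex({0, 1, 3, 4, 5, 6, 7}) = 2
G(27) = mex({0, 1, 2, 3, 4, 5, 6, 7}) = 8
G(28) = mex({0, 1, 2, 3, 4, 6, 7, 8}) = 5
G(29) = mex({0, 1, 2, 3, 5, 6, 7, 8, 9}) = 4
G(30) = mex({0, 1, 2, 3, 4, 5, 6, 9, 10}) = 7
G(31) = mex({0, 1, 3, 4, 5, 7, 10, 11}) = 2
G(32) = mex({0, 2, 3, 4, 5, 6, 7, 9, 11}) = 1
G(33) = mex({0, 1, 2, 3, 4, 5, 6, 7, 9, 12}) = 8
G(34) = mex({0, 1, 2, 3, 4, 5, 7, 8, 11, 12}) = 6
G(35) = mex({0, 1, 2, 3, 4, 5, 6, 8, 9, 10, 11}) = 7
G(36) = mex({0, 1, 2, 3, 5, 6, 7, 9, 10}) = 4
G(37) = mex({0, 2, 3, 4, 6, 7, 9, 10, 11, 12}) = 1
G(38) = mex({0, 1, 3, 4, 5, 6, 7, 9, 10, 11, 12}) = 2
G(39) = mex({0, 1, 2, 4, 5, 6, 7, 9, 10, 12, 14}) = 3
G(40) = mex({0, 2, 3, 4, 6, 7, 11, 12, 14}) = 1
G(41) = mex({0, 1, 2, 3, 5, 6, 7, 9, 10, 11, 12}) = 4
G(42) = mex({0, 1, 2, 3, 4, 5, 6, 9, 10}) = 7
G(43) = mex({0, 1, 3, 4, 5, 7, 9, 10, 12, 15}) = 2
G(44) = mex({0, 2, 3, 4, 5, 6, 7, 9, 10, 12, 15}) = 1
G(45) = mex({0, 1, 2, 3, 4, 5, 6, 7, 9, 10, 12, 14}) = 8
G(46) = mex({0, 1, 3, 4, 5, 7, 8, 11, 12, 14}) = 2
G(47) = mex({0, 1, 2, 3, 4, 5, 6, 8, 9, 10, 11, 12}) = 7
G(48) = mex({0, 1, 2, 3, 5, 6, 7, 9, 10}) = 4
G(49) = mex({0, 2, 3, 4, 6, 7, 9, 10, 11, 12, 15}) = 1
G(50) = mex({0, 1, 4, 5, 6, 7, 9, 11, 12, 14, 15}) = 2
G(51) = mex({0, 1, 2, 3, 4, 5, 6, 7, 9, 12, 14, 15}) = 8
G(52) = mex({0, 2, 3, 4, 5, 6, 7, 8, 11, 12, 15}) = 1
G(53) = mex({0, 1, 2, 3, 5, 6, 7, 8, 9, 10, 11, 12}) = 4
G(54) = mex({0, 1, 2, 3, 4, 5, 6, 9, 10}) = 7
Therefore G(54) = 7.

7


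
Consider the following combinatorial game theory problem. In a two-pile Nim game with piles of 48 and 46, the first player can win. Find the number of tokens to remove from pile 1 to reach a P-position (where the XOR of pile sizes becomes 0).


Piles: 48 and 46
Current XOR: 48 XOR 46 = 30 (non-zero, so this is an N-position).
To make the XOR zero, we need to find a move that balances the piles.
For pile 1 (size 48): target = 48 XOR 30 = 46
We reduce pile 1 from 48 to 46.
Tokens removed: 48 - 46 = 2
Verification: 46 XOR 46 = 0

2


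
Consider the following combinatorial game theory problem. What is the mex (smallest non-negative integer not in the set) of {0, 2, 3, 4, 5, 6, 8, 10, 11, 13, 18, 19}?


Set = {0, 2, 3, 4, 5, 6, 8, 10, 11, 13, 18, 19}
0 is in the set.
1 is NOT in the set. This is the mex.
mex = 1

1


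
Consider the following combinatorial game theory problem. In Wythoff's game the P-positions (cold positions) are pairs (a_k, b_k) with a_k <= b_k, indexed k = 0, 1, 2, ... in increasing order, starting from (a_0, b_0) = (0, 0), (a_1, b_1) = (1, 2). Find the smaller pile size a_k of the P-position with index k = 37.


By Wythoff's theorem, a_k = floor(k * phi) and b_k = floor(k * phi^2) = a_k + k, where phi = (1 + sqrt(5))/2 is the golden ratio.
phi = (1 + sqrt(5))/2 = 1.618034
k = 37
k * phi = 37 * 1.618034 = 59.867258
a_37 = floor(k * phi) = 59

59


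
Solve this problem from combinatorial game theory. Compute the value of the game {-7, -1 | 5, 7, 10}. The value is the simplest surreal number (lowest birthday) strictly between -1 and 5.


Left options: {-7, -1}, max = -1
Right options: {5, 7, 10}, min = 5
All options are numbers and max(Left) < min(Right), so by the simplicity theorem the value is the simplest (earliest-born) number strictly between -1 and 5.
Integers 0 through 4 all lie strictly between -1 and 5.
Among integers, the simplest (lowest birthday = smallest |n|; 0 is born on day 0, +-n on day n) is 0.
No non-integer in the interval can be simpler: if x is a non-integer in the interval, then floor(x) or ceil(x) also lies in the interval (the interval contains an integer), and both are proper prefixes of x's sign expansion, i.e. born earlier. So the game value is 0.
Game value = 0

0


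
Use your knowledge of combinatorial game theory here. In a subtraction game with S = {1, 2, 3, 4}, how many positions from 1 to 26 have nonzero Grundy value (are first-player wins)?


Subtraction set S = {1, 2, 3, 4}, so G(n) = n mod 5.
G(n) = 0 when n is a multiple of 5.
Multiples of 5 in [1, 26]: 5
N-positions (nonzero Grundy) = 26 - 5 = 21

21


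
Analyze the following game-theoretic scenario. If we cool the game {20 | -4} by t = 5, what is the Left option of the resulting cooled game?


Original game: {20 | -4} (a switch {a | b} with a > b).
Cooling by t (for t below the temperature (a - b)/2 = 12) taxes each move by t: {a | b} cooled by t is {a - t | b + t}.
Cooling amount: t = 5
Cooled Left option: 20 - 5 = 15
Cooled Right option: -4 + 5 = 1
Cooled game: {15 | 1}
Left option = 15

15


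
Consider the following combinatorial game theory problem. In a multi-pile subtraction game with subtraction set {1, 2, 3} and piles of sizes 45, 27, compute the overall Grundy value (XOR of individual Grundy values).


Subtraction set: {1, 2, 3}
For this subtraction set, G(n) = n mod 4 (period = max + 1 = 4).
Pile 1 (size 45): G(45) = 45 mod 4 = 1
Pile 2 (size 27): G(27) = 27 mod 4 = 3
Total Grundy value = XOR of all: 1 XOR 3 = 2

2


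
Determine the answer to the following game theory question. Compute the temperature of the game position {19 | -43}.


The game is {19 | -43}, a switch {a | b} with numbers a > b.
Cooling {a | b} by t gives {a - t | b + t}, which stops being hot when a - t = b + t, i.e. at t = (a - b)/2. So the temperature of a switch is (a - b)/2.
Temperature = (Left option - Right option) / 2
= (19 - (-43)) / 2
= 62 / 2
= 31

31


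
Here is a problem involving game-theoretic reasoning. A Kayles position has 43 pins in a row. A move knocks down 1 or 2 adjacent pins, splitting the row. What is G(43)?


Kayles: a move removes 1 or 2 adjacent pins from a contiguous row.
Removing pins from a row of k leaves two independent rows (a, b) with a + b = k - 1 (one pin) or a + b = k - 2 (two pins); an end removal gives a = 0.
By Sprague-Grundy, G(k) = mex{ G(a) XOR G(b) } over all these splits. G(0) = 0.
G(1): splits (0,0):0^0=0 -> mex({0}) = 1
G(2): splits (0,1):0^1=1 (0,0):0^0=0 -> mex({0, 1}) = 2
G(3): splits (0,2):0^2=2 (1,1):1^1=0 (0,1):0^1=1 -> mex({0, 1, 2}) = 3
G(4): splits (0,3):0^3=3 (1,2):1^2=3 (0,2):0^2=2 (1,1):1^1=0 -> mex({0, 2, 3}) = 1
G(5): splits (0,4):0^1=1 (1,3):1^3=2 (2,2):2^2=0 (0,3):0^3=3 (1,2):1^2=3 -> mex({0, 1, 2, 3}) = 4
G(6) = mex({0, 1, 2, 4}) = 3
G(7) = mex({0, 1, 3, 4, 5}) = 2
G(8) = mex({0, 2, 3, 5, 6}) = 1
G(9) = mex({0, 1, 2, 3, 6, 7}) = 4
G(10) = mex({0, 1, 3, 4, 5, 7}) = 2
G(11) = mex({0, 1, 2, 3, 4, 5}) = 6
G(12) = mex({0, 1, 2, 3, 5, 6, 7}) = 4
G(13) = mex({0, 2, 3, 4, 6, 7}) = 1
G(14) = mex({0, 1, 4, 5, 6, 7}) = 2
G(15) = mex({0, 1, 2, 3, 4, 5, 6}) = 7
G(16) = mex({0, 2, 3, 5, 6, 7}) = 1
G(17) = mex({0, 1, 2, 3, 5, 6, 7}) = 4
G(18) = mex({0, 1, 2, 4, 5, 6}) = 3
G(19) = mex({0, 1, 3, 4, 5, 7}) = 2
G(20) = mex({0, 2, 3, 4, 5, 6, 7}) = 1
G(21) = mex({0, 1, 2, 3, 5, 6, 7}) = 4
G(22) = mex({0, 1, 2, 3, 4, 5, 7}) = 6
G(23) = mex({0, 1, 2, 3, 4, 5, 6}) = 7
G(24) = mex({0, 1, 2, 3, 5, 6, 7}) = 4
G(25) = mex({0, 2, 3, 4, 6, 7}) = 1
G(26) = mex({0, 1, 3, 4, 5, 6, 7}) = 2
G(27) = mex({0, 1, 2, 3, 4, 5, 6, 7}) = 8
G(28) = mex({0, 1, 2, 3, 4, 6, 7, 8}) = 5
G(29) = mex({0, 1, 2, 3, 5, 6, 7, 8, 9}) = 4
G(30) = mex({0, 1, 2, 3, 4, 5, 6, 9, 10}) = 7
G(31) = mex({0, 1, 3, 4, 5, 7, 10, 11}) = 2
G(32) = mex({0, 2, 3, 4, 5, 6, 7, 9, 11}) = 1
G(33) = mex({0, 1, 2, 3, 4, 5, 6, 7, 9, 12}) = 8
G(34) = mex({0, 1, 2, 3, 4, 5, 7, 8, 11, 12}) = 6
G(35) = mex({0, 1, 2, 3, 4, 5, 6, 8, 9, 10, 11}) = 7
G(36) = mex({0, 1, 2, 3, 5, 6, 7, 9, 10}) = 4
G(37) = mex({0, 2, 3, 4, 6, 7, 9, 10, 11, 12}) = 1
G(38) = mex({0, 1, 3, 4, 5, 6, 7, 9, 10, 11, 12}) = 2
G(39) = mex({0, 1, 2, 4, 5, 6, 7, 9, 10, 12, 14}) = 3
G(40) = mex({0, 2, 3, 4, 6, 7, 11, 12, 14}) = 1
G(41) = mex({0, 1, 2, 3, 5, 6, 7, 9, 10, 11, 12}) = 4
G(42) = mex({0, 1, 2, 3, 4, 5, 6, 9, 10}) = 7
G(43) = mex({0, 1, 3, 4, 5, 7, 9, 10, 12, 15}) = 2
Therefore G(43) = 2.

2


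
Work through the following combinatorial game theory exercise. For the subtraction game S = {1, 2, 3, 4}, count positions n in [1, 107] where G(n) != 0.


Subtraction set S = {1, 2, 3, 4}, so G(n) = n mod 5.
G(n) = 0 when n is a multiple of 5.
Multiples of 5 in [1, 107]: 21
N-positions (nonzero Grundy) = 107 - 21 = 86

86


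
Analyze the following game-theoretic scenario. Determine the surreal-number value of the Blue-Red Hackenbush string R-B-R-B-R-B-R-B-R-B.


Edges (from ground): R-B-R-B-R-B-R-B-R-B
By Berlekamp's sign-expansion rule, a Blue-Red Hackenbush stalk has the value of the surreal number whose sign sequence is the edge sequence with B -> + and R -> -.
Sign sequence: -+-+-+-+-+
Trace the sign expansion in the surreal number tree, starting from 0:
Edge 1: R (sign -) -> bounds (-inf, 0), value = -1
Edge 2: B (sign +) -> bounds (-1, 0), value = -1/2
Edge 3: R (sign -) -> bounds (-1, -1/2), value = -3/4
Edge 4: B (sign +) -> bounds (-3/4, -1/2), value = -5/8
Edge 5: R (sign -) -> bounds (-3/4, -5/8), value = -11/16
Edge 6: B (sign +) -> bounds (-11/16, -5/8), value = -21/32
Edge 7: R (sign -) -> bounds (-11/16, -21/32), value = -43/64
Edge 8: B (sign +) -> bounds (-43/64, -21/32), value = -85/128
Edge 9: R (sign -) -> bounds (-43/64, -85/128), value = -171/256
Edge 10: B (sign +) -> bounds (-171/256, -85/128), value = -341/512
Game value = -341/512

-341/512


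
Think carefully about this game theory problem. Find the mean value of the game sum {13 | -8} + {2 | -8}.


G1 = {13 | -8}, G2 = {2 | -8}
Each is a switch {a | b} with numbers a > b; its mean value is (a + b)/2, and mean value is additive over game sums: m(G1 + G2) = m(G1) + m(G2).
Mean of G1 = (13 + (-8))/2 = 5/2 = 5/2
Mean of G2 = (2 + (-8))/2 = -6/2 = -3
Mean of G1 + G2 = 5/2 + -3 = -1/2

-1/2


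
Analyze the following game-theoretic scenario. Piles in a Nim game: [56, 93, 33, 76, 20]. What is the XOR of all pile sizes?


We need the XOR (exclusive or) of all pile sizes.
After XOR-ing pile 1 (size 56): 0 XOR 56 = 56
After XOR-ing pile 2 (size 93): 56 XOR 93 = 101
After XOR-ing pile 3 (size 33): 101 XOR 33 = 68
After XOR-ing pile 4 (size 76): 68 XOR 76 = 8
After XOR-ing pile 5 (size 20): 8 XOR 20 = 28
The Nim-value of this position is 28.

28


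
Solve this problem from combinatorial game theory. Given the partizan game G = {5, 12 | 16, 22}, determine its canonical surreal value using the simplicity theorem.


Left options: {5, 12}, max = 12
Right options: {16, 22}, min = 16
All options are numbers and max(Left) < min(Right), so by the simplicity theorem the value is the simplest (earliest-born) number strictly between 12 and 16.
Integers 13 through 15 all lie strictly between 12 and 16.
Among integers, the simplest (lowest birthday = smallest |n|; 0 is born on day 0, +-n on day n) is 13.
No non-integer in the interval can be simpler: if x is a non-integer in the interval, then floor(x) or ceil(x) also lies in the interval (the interval contains an integer), and both are proper prefixes of x's sign expansion, i.e. born earlier. So the game value is 13.
Game value = 13

13


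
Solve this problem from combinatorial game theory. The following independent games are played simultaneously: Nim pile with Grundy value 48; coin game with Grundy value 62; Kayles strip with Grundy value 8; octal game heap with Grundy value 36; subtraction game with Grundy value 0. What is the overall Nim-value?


By the Sprague-Grundy theorem, the Grundy value of a sum of games is the XOR of individual Grundy values.
Nim pile: Grundy value = 48. Running XOR: 0 XOR 48 = 48
coin game: Grundy value = 62. Running XOR: 48 XOR 62 = 14
Kayles strip: Grundy value = 8. Running XOR: 14 XOR 8 = 6
octal game heap: Grundy value = 36. Running XOR: 6 XOR 36 = 34
subtraction game: Grundy value = 0. Running XOR: 34 XOR 0 = 34
The combined Grundy value is 34.

34
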